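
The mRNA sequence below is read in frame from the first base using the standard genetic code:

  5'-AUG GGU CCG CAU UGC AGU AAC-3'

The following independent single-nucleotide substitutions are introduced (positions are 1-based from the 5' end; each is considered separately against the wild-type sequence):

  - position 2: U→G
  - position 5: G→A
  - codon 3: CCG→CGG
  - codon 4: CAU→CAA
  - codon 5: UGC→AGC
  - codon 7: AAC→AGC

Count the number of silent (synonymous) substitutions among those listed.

0

Codon 1: AUG (Met) → AGG (Arg) — missense.
Codon 2: GGU (Gly) → GAU (Asp) — missense.
Codon 3: CCG (Pro) → CGG (Arg) — missense.
Codon 4: CAU (His) → CAA (Gln) — missense.
Codon 5: UGC (Cys) → AGC (Ser) — missense.
Codon 7: AAC (Asn) → AGC (Ser) — missense.
Synonymous: 0 of 6.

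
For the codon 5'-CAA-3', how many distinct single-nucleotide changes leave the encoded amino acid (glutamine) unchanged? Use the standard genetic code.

Position 1: none → 0 synonymous.
Position 2: none → 0 synonymous.
Position 3: CAG → 1 synonymous.
Total: 0 + 0 + 1 = 1.

1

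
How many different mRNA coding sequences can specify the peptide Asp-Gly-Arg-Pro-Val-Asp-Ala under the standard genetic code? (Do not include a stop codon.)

Asp: 2 codons.
Gly: 4 codons.
Arg: 6 codons.
Pro: 4 codons.
Val: 4 codons.
Asp: 2 codons.
Ala: 4 codons.
2 × 4 × 6 × 4 × 4 × 2 × 4 = 6144.

6144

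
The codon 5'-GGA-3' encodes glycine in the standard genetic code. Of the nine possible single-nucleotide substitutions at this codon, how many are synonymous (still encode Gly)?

Position 1: none → 0 synonymous.
Position 2: none → 0 synonymous.
Position 3: GGU, GGC, GGG → 3 synonymous.
Total: 0 + 0 + 3 = 3.

3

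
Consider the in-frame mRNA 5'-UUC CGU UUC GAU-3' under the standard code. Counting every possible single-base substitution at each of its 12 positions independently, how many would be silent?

6

Codon 1 (UUC, Phe): 1 synonymous substitution.
Codon 2 (CGU, Arg): 3 synonymous substitutions.
Codon 3 (UUC, Phe): 1 synonymous substitution.
Codon 4 (GAU, Asp): 1 synonymous substitution.
Total: 1 + 3 + 1 + 1 = 6.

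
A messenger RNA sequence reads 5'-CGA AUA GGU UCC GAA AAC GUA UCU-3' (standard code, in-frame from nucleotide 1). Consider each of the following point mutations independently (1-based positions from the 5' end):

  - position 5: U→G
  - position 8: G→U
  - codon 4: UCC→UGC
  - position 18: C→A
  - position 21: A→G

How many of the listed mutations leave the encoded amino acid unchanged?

1

Codon 2: AUA (Ile) → AGA (Arg) — missense.
Codon 3: GGU (Gly) → GUU (Val) — missense.
Codon 4: UCC (Ser) → UGC (Cys) — missense.
Codon 6: AAC (Asn) → AAA (Lys) — missense.
Codon 7: GUA (Val) → GUG (Val) — synonymous.
Synonymous: 1 of 5.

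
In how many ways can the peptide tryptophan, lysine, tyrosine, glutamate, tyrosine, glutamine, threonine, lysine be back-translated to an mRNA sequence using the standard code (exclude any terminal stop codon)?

Trp: 1 codon.
Lys: 2 codons.
Tyr: 2 codons.
Glu: 2 codons.
Tyr: 2 codons.
Gln: 2 codons.
Thr: 4 codons.
Lys: 2 codons.
1 × 2 × 2 × 2 × 2 × 2 × 4 × 2 = 256.

256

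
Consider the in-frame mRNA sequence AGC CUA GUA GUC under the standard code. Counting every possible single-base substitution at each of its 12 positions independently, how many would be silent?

11

Codon 1 (AGC, Ser): 1 synonymous substitution.
Codon 2 (CUA, Leu): 4 synonymous substitutions.
Codon 3 (GUA, Val): 3 synonymous substitutions.
Codon 4 (GUC, Val): 3 synonymous substitutions.
Total: 1 + 4 + 3 + 3 = 11.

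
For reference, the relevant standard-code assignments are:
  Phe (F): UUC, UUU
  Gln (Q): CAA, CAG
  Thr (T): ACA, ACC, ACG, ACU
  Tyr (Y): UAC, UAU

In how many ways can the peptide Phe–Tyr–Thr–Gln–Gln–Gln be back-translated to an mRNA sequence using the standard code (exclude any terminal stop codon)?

128

Phe: 2 codons.
Tyr: 2 codons.
Thr: 4 codons.
Gln: 2 codons.
Gln: 2 codons.
Gln: 2 codons.
2 × 2 × 4 × 2 × 2 × 2 = 128.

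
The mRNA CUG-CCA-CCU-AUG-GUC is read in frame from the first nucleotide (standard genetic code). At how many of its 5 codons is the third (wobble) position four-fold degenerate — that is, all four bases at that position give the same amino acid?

Codon 1 CUG (Leu): third position 4-fold.
Codon 2 CCA (Pro): third position 4-fold.
Codon 3 CCU (Pro): third position 4-fold.
Codon 4 AUG (Met): third position 1-fold.
Codon 5 GUC (Val): third position 4-fold.
Four-fold degenerate third positions: 4.

4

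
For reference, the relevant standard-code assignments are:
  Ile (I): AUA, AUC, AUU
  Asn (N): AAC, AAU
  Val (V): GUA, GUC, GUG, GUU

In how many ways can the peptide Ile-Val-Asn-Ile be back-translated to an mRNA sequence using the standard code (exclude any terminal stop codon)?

72

Ile: 3 codons.
Val: 4 codons.
Asn: 2 codons.
Ile: 3 codons.
3 × 4 × 2 × 3 = 72.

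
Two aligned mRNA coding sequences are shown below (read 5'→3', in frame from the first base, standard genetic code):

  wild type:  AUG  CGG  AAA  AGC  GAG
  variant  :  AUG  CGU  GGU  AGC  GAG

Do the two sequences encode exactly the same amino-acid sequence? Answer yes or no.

Codon 1: AUG Met / AUG Met — identical.
Codon 2: CGG Arg / CGU Arg — synonymous.
Codon 3: AAA Lys / GGU Gly — nonsynonymous.
Codon 4: AGC Ser / AGC Ser — identical.
Codon 5: GAG Glu / GAG Glu — identical.
Nonsynonymous differences: 1 → different protein.

no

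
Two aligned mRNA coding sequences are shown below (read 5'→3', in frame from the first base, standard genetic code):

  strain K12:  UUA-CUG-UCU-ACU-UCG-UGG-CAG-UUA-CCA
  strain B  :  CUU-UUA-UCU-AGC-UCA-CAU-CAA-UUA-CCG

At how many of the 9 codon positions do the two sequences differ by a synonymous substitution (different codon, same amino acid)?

5

Codon 1: UUA Leu / CUU Leu — synonymous.
Codon 2: CUG Leu / UUA Leu — synonymous.
Codon 3: UCU Ser / UCU Ser — identical.
Codon 4: ACU Thr / AGC Ser — nonsynonymous.
Codon 5: UCG Ser / UCA Ser — synonymous.
Codon 6: UGG Trp / CAU His — nonsynonymous.
Codon 7: CAG Gln / CAA Gln — synonymous.
Codon 8: UUA Leu / UUA Leu — identical.
Codon 9: CCA Pro / CCG Pro — synonymous.
Synonymous differences: 5.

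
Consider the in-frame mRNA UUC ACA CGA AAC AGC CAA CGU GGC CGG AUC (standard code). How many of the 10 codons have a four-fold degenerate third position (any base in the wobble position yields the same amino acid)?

Codon 1 UUC (Phe): third position 2-fold.
Codon 2 ACA (Thr): third position 4-fold.
Codon 3 CGA (Arg): third position 4-fold.
Codon 4 AAC (Asn): third position 2-fold.
Codon 5 AGC (Ser): third position 2-fold.
Codon 6 CAA (Gln): third position 2-fold.
Codon 7 CGU (Arg): third position 4-fold.
Codon 8 GGC (Gly): third position 4-fold.
Codon 9 CGG (Arg): third position 4-fold.
Codon 10 AUC (Ile): third position 3-fold.
Four-fold degenerate third positions: 5.

5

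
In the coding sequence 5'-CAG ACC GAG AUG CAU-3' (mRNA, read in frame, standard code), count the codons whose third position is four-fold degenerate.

1

Codon 1 CAG (Gln): third position 2-fold.
Codon 2 ACC (Thr): third position 4-fold.
Codon 3 GAG (Glu): third position 2-fold.
Codon 4 AUG (Met): third position 1-fold.
Codon 5 CAU (His): third position 2-fold.
Four-fold degenerate third positions: 1.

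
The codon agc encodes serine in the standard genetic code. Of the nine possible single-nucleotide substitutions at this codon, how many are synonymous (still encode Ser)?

Position 1: none → 0 synonymous.
Position 2: none → 0 synonymous.
Position 3: AGU → 1 synonymous.
Total: 0 + 0 + 1 = 1.

1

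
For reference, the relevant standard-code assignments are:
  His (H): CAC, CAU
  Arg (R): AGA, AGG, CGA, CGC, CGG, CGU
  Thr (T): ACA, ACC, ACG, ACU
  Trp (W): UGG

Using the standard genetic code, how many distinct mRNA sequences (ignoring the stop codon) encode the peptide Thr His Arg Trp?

Thr: 4 codons.
His: 2 codons.
Arg: 6 codons.
Trp: 1 codon.
4 × 2 × 6 × 1 = 48.

48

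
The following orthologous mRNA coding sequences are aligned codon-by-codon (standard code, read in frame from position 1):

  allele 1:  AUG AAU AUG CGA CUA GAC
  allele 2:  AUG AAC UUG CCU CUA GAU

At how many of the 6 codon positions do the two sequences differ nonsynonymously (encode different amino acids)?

2

Codon 1: AUG Met / AUG Met — identical.
Codon 2: AAU Asn / AAC Asn — synonymous.
Codon 3: AUG Met / UUG Leu — nonsynonymous.
Codon 4: CGA Arg / CCU Pro — nonsynonymous.
Codon 5: CUA Leu / CUA Leu — identical.
Codon 6: GAC Asp / GAU Asp — synonymous.
Nonsynonymous differences: 2.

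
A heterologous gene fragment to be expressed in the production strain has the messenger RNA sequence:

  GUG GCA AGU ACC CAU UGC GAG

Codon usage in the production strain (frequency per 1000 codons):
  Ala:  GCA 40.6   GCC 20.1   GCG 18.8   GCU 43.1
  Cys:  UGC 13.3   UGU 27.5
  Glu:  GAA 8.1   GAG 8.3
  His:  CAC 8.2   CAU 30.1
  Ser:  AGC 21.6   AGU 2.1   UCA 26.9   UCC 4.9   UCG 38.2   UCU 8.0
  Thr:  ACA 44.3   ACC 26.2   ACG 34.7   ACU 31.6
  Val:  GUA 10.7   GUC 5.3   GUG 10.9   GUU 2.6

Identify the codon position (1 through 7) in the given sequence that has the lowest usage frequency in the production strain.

Codon 1 GUG (Val): 10.9 per 1000.
Codon 2 GCA (Ala): 40.6 per 1000.
Codon 3 AGU (Ser): 2.1 per 1000.
Codon 4 ACC (Thr): 26.2 per 1000.
Codon 5 CAU (His): 30.1 per 1000.
Codon 6 UGC (Cys): 13.3 per 1000.
Codon 7 GAG (Glu): 8.3 per 1000.
Lowest frequency is 2.1 at codon 3.

3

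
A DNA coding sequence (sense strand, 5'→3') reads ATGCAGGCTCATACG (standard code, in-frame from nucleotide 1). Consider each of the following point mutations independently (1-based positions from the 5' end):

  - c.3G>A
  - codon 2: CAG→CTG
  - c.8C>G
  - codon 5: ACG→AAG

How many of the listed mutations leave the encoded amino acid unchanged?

Codon 1: ATG (Met) → ATA (Ile) — missense.
Codon 2: CAG (Gln) → CTG (Leu) — missense.
Codon 3: GCT (Ala) → GGT (Gly) — missense.
Codon 5: ACG (Thr) → AAG (Lys) — missense.
Synonymous: 0 of 4.

0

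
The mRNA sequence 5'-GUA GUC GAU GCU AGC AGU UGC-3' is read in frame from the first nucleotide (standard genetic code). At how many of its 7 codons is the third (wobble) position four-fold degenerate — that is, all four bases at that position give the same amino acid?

3

Codon 1 GUA (Val): third position 4-fold.
Codon 2 GUC (Val): third position 4-fold.
Codon 3 GAU (Asp): third position 2-fold.
Codon 4 GCU (Ala): third position 4-fold.
Codon 5 AGC (Ser): third position 2-fold.
Codon 6 AGU (Ser): third position 2-fold.
Codon 7 UGC (Cys): third position 2-fold.
Four-fold degenerate third positions: 3.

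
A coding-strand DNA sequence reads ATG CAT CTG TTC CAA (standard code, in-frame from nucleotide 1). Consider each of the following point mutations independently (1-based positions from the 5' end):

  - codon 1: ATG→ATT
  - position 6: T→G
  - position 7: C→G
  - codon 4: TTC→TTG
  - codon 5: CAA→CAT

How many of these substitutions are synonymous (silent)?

0

Codon 1: ATG (Met) → ATT (Ile) — missense.
Codon 2: CAT (His) → CAG (Gln) — missense.
Codon 3: CTG (Leu) → GTG (Val) — missense.
Codon 4: TTC (Phe) → TTG (Leu) — missense.
Codon 5: CAA (Gln) → CAT (His) — missense.
Synonymous: 0 of 5.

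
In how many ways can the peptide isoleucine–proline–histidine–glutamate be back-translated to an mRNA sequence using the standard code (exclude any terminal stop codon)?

Ile: 3 codons.
Pro: 4 codons.
His: 2 codons.
Glu: 2 codons.
3 × 4 × 2 × 2 = 48.

48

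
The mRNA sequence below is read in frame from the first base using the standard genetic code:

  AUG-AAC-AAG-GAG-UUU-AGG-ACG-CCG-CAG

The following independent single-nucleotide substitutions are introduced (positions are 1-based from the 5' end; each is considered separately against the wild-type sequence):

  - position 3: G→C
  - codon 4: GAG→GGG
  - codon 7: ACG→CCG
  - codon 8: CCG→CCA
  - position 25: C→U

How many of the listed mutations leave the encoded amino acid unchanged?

1

Codon 1: AUG (Met) → AUC (Ile) — missense.
Codon 4: GAG (Glu) → GGG (Gly) — missense.
Codon 7: ACG (Thr) → CCG (Pro) — missense.
Codon 8: CCG (Pro) → CCA (Pro) — synonymous.
Codon 9: CAG (Gln) → UAG (Stop) — nonsense.
Synonymous: 1 of 5.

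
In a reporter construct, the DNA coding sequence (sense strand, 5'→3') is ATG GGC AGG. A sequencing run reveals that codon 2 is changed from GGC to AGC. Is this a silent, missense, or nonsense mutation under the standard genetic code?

Position 4 falls in codon 2: GGC → Gly.
After the substitution the codon is AGC → Ser.
Gly ≠ Ser, so this is a missense mutation.

missense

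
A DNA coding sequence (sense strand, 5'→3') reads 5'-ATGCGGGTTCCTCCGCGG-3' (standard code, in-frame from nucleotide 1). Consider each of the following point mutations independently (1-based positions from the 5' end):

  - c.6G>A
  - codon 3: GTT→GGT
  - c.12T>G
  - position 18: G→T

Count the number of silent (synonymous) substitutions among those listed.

3

Codon 2: CGG (Arg) → CGA (Arg) — synonymous.
Codon 3: GTT (Val) → GGT (Gly) — missense.
Codon 4: CCT (Pro) → CCG (Pro) — synonymous.
Codon 6: CGG (Arg) → CGT (Arg) — synonymous.
Synonymous: 3 of 4.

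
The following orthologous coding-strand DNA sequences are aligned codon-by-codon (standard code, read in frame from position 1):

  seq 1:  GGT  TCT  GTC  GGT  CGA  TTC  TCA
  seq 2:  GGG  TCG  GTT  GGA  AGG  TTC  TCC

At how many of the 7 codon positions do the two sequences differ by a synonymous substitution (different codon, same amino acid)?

6

Codon 1: GGT Gly / GGG Gly — synonymous.
Codon 2: TCT Ser / TCG Ser — synonymous.
Codon 3: GTC Val / GTT Val — synonymous.
Codon 4: GGT Gly / GGA Gly — synonymous.
Codon 5: CGA Arg / AGG Arg — synonymous.
Codon 6: TTC Phe / TTC Phe — identical.
Codon 7: TCA Ser / TCC Ser — synonymous.
Synonymous differences: 6.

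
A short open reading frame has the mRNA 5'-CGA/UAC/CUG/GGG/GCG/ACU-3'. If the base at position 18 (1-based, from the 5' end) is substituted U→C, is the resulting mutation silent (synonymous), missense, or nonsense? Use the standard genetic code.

silent

Position 18 falls in codon 6: ACU → Thr.
After the substitution the codon is ACC → Thr.
Both encode Thr, so the change is synonymous.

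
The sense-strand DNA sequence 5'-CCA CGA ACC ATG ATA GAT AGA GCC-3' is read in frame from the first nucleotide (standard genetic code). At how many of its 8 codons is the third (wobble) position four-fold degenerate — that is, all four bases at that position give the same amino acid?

4

Codon 1 CCA (Pro): third position 4-fold.
Codon 2 CGA (Arg): third position 4-fold.
Codon 3 ACC (Thr): third position 4-fold.
Codon 4 ATG (Met): third position 1-fold.
Codon 5 ATA (Ile): third position 3-fold.
Codon 6 GAT (Asp): third position 2-fold.
Codon 7 AGA (Arg): third position 2-fold.
Codon 8 GCC (Ala): third position 4-fold.
Four-fold degenerate third positions: 4.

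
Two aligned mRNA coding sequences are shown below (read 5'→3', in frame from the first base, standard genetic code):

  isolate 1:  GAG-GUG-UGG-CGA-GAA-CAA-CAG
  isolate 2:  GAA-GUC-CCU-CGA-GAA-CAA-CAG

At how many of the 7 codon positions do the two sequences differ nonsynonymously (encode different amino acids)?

Codon 1: GAG Glu / GAA Glu — synonymous.
Codon 2: GUG Val / GUC Val — synonymous.
Codon 3: UGG Trp / CCU Pro — nonsynonymous.
Codon 4: CGA Arg / CGA Arg — identical.
Codon 5: GAA Glu / GAA Glu — identical.
Codon 6: CAA Gln / CAA Gln — identical.
Codon 7: CAG Gln / CAG Gln — identical.
Nonsynonymous differences: 1.

1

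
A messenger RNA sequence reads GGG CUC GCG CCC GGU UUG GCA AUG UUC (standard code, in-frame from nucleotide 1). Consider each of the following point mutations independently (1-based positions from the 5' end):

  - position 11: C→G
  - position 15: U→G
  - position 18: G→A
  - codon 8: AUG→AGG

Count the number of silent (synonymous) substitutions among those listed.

Codon 4: CCC (Pro) → CGC (Arg) — missense.
Codon 5: GGU (Gly) → GGG (Gly) — synonymous.
Codon 6: UUG (Leu) → UUA (Leu) — synonymous.
Codon 8: AUG (Met) → AGG (Arg) — missense.
Synonymous: 2 of 4.

2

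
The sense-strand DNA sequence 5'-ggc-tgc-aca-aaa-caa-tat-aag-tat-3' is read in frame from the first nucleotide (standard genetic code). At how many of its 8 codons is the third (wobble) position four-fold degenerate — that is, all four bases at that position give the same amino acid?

2

Codon 1 GGC (Gly): third position 4-fold.
Codon 2 TGC (Cys): third position 2-fold.
Codon 3 ACA (Thr): third position 4-fold.
Codon 4 AAA (Lys): third position 2-fold.
Codon 5 CAA (Gln): third position 2-fold.
Codon 6 TAT (Tyr): third position 2-fold.
Codon 7 AAG (Lys): third position 2-fold.
Codon 8 TAT (Tyr): third position 2-fold.
Four-fold degenerate third positions: 2.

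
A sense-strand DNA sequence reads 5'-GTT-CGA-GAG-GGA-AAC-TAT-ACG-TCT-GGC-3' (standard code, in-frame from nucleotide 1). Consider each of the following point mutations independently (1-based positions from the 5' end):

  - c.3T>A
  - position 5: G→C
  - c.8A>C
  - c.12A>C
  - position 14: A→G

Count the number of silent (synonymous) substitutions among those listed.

Codon 1: GTT (Val) → GTA (Val) — synonymous.
Codon 2: CGA (Arg) → CCA (Pro) — missense.
Codon 3: GAG (Glu) → GCG (Ala) — missense.
Codon 4: GGA (Gly) → GGC (Gly) — synonymous.
Codon 5: AAC (Asn) → AGC (Ser) — missense.
Synonymous: 2 of 5.

2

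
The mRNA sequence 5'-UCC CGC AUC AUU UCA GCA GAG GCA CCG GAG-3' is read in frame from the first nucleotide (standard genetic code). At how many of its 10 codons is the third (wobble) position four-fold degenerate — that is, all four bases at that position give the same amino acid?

6

Codon 1 UCC (Ser): third position 4-fold.
Codon 2 CGC (Arg): third position 4-fold.
Codon 3 AUC (Ile): third position 3-fold.
Codon 4 AUU (Ile): third position 3-fold.
Codon 5 UCA (Ser): third position 4-fold.
Codon 6 GCA (Ala): third position 4-fold.
Codon 7 GAG (Glu): third position 2-fold.
Codon 8 GCA (Ala): third position 4-fold.
Codon 9 CCG (Pro): third position 4-fold.
Codon 10 GAG (Glu): third position 2-fold.
Four-fold degenerate third positions: 6.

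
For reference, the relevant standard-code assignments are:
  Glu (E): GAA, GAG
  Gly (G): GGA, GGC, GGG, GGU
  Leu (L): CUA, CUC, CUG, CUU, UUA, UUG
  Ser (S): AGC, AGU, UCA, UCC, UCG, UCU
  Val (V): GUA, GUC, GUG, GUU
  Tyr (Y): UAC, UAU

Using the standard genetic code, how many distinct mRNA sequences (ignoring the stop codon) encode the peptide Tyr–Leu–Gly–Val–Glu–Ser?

Tyr: 2 codons.
Leu: 6 codons.
Gly: 4 codons.
Val: 4 codons.
Glu: 2 codons.
Ser: 6 codons.
2 × 6 × 4 × 4 × 2 × 6 = 2304.

2304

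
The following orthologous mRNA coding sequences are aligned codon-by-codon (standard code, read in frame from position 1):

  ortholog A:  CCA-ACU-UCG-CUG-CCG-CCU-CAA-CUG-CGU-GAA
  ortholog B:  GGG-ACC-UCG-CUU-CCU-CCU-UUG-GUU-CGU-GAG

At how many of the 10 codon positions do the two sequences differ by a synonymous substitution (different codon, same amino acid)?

Codon 1: CCA Pro / GGG Gly — nonsynonymous.
Codon 2: ACU Thr / ACC Thr — synonymous.
Codon 3: UCG Ser / UCG Ser — identical.
Codon 4: CUG Leu / CUU Leu — synonymous.
Codon 5: CCG Pro / CCU Pro — synonymous.
Codon 6: CCU Pro / CCU Pro — identical.
Codon 7: CAA Gln / UUG Leu — nonsynonymous.
Codon 8: CUG Leu / GUU Val — nonsynonymous.
Codon 9: CGU Arg / CGU Arg — identical.
Codon 10: GAA Glu / GAG Glu — synonymous.
Synonymous differences: 4.

4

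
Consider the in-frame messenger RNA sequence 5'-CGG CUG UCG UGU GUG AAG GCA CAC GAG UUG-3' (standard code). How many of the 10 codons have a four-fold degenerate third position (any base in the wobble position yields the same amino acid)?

Codon 1 CGG (Arg): third position 4-fold.
Codon 2 CUG (Leu): third position 4-fold.
Codon 3 UCG (Ser): third position 4-fold.
Codon 4 UGU (Cys): third position 2-fold.
Codon 5 GUG (Val): third position 4-fold.
Codon 6 AAG (Lys): third position 2-fold.
Codon 7 GCA (Ala): third position 4-fold.
Codon 8 CAC (His): third position 2-fold.
Codon 9 GAG (Glu): third position 2-fold.
Codon 10 UUG (Leu): third position 2-fold.
Four-fold degenerate third positions: 5.

5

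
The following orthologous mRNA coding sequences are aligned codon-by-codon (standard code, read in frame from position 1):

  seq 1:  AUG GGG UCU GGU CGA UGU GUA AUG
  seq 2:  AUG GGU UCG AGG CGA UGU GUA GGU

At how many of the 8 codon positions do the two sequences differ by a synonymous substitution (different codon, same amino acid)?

Codon 1: AUG Met / AUG Met — identical.
Codon 2: GGG Gly / GGU Gly — synonymous.
Codon 3: UCU Ser / UCG Ser — synonymous.
Codon 4: GGU Gly / AGG Arg — nonsynonymous.
Codon 5: CGA Arg / CGA Arg — identical.
Codon 6: UGU Cys / UGU Cys — identical.
Codon 7: GUA Val / GUA Val — identical.
Codon 8: AUG Met / GGU Gly — nonsynonymous.
Synonymous differences: 2.

2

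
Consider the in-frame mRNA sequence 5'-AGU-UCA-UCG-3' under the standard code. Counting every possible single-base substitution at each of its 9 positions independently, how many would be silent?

7

Codon 1 (AGU, Ser): 1 synonymous substitution.
Codon 2 (UCA, Ser): 3 synonymous substitutions.
Codon 3 (UCG, Ser): 3 synonymous substitutions.
Total: 1 + 3 + 3 = 7.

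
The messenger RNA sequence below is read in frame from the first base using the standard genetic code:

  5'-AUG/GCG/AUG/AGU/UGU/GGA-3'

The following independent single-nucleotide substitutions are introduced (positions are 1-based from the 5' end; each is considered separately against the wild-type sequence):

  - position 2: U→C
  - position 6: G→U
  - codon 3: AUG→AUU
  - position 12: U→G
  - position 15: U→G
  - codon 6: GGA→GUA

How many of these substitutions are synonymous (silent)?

Codon 1: AUG (Met) → ACG (Thr) — missense.
Codon 2: GCG (Ala) → GCU (Ala) — synonymous.
Codon 3: AUG (Met) → AUU (Ile) — missense.
Codon 4: AGU (Ser) → AGG (Arg) — missense.
Codon 5: UGU (Cys) → UGG (Trp) — missense.
Codon 6: GGA (Gly) → GUA (Val) — missense.
Synonymous: 1 of 6.

1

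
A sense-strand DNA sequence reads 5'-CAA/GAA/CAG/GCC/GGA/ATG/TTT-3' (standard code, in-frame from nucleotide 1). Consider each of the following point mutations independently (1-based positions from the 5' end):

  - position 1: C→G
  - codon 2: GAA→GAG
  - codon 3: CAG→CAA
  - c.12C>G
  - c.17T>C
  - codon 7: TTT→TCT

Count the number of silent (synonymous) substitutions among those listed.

Codon 1: CAA (Gln) → GAA (Glu) — missense.
Codon 2: GAA (Glu) → GAG (Glu) — synonymous.
Codon 3: CAG (Gln) → CAA (Gln) — synonymous.
Codon 4: GCC (Ala) → GCG (Ala) — synonymous.
Codon 6: ATG (Met) → ACG (Thr) — missense.
Codon 7: TTT (Phe) → TCT (Ser) — missense.
Synonymous: 3 of 6.

3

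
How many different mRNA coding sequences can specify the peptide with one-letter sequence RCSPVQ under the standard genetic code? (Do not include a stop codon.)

Arg: 6 codons.
Cys: 2 codons.
Ser: 6 codons.
Pro: 4 codons.
Val: 4 codons.
Gln: 2 codons.
6 × 2 × 6 × 4 × 4 × 2 = 2304.

2304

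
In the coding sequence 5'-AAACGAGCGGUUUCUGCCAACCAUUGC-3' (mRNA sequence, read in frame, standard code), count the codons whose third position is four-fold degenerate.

Codon 1 AAA (Lys): third position 2-fold.
Codon 2 CGA (Arg): third position 4-fold.
Codon 3 GCG (Ala): third position 4-fold.
Codon 4 GUU (Val): third position 4-fold.
Codon 5 UCU (Ser): third position 4-fold.
Codon 6 GCC (Ala): third position 4-fold.
Codon 7 AAC (Asn): third position 2-fold.
Codon 8 CAU (His): third position 2-fold.
Codon 9 UGC (Cys): third position 2-fold.
Four-fold degenerate third positions: 5.

5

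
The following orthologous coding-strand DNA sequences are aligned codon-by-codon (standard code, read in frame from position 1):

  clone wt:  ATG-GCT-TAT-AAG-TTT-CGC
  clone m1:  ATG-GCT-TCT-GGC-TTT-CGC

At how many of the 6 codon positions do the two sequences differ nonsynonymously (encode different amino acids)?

Codon 1: ATG Met / ATG Met — identical.
Codon 2: GCT Ala / GCT Ala — identical.
Codon 3: TAT Tyr / TCT Ser — nonsynonymous.
Codon 4: AAG Lys / GGC Gly — nonsynonymous.
Codon 5: TTT Phe / TTT Phe — identical.
Codon 6: CGC Arg / CGC Arg — identical.
Nonsynonymous differences: 2.

2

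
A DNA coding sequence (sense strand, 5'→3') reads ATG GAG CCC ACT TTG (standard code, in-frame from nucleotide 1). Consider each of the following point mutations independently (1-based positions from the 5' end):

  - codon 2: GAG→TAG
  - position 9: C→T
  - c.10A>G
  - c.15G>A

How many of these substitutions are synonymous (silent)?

Codon 2: GAG (Glu) → TAG (Stop) — nonsense.
Codon 3: CCC (Pro) → CCT (Pro) — synonymous.
Codon 4: ACT (Thr) → GCT (Ala) — missense.
Codon 5: TTG (Leu) → TTA (Leu) — synonymous.
Synonymous: 2 of 4.

2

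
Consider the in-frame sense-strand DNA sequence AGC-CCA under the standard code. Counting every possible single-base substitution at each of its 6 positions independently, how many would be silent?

4

Codon 1 (AGC, Ser): 1 synonymous substitution.
Codon 2 (CCA, Pro): 3 synonymous substitutions.
Total: 1 + 3 = 4.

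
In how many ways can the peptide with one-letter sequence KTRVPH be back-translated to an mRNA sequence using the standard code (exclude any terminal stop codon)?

Lys: 2 codons.
Thr: 4 codons.
Arg: 6 codons.
Val: 4 codons.
Pro: 4 codons.
His: 2 codons.
2 × 4 × 6 × 4 × 4 × 2 = 1536.

1536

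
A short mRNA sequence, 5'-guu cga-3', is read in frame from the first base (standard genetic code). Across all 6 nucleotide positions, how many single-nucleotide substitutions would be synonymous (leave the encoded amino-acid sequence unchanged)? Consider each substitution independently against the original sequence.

Codon 1 (GUU, Val): 3 synonymous substitutions.
Codon 2 (CGA, Arg): 4 synonymous substitutions.
Total: 3 + 4 = 7.

7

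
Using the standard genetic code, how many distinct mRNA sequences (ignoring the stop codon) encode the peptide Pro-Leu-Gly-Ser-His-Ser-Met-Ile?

20736

Pro: 4 codons.
Leu: 6 codons.
Gly: 4 codons.
Ser: 6 codons.
His: 2 codons.
Ser: 6 codons.
Met: 1 codon.
Ile: 3 codons.
4 × 6 × 4 × 6 × 2 × 6 × 1 × 3 = 20736.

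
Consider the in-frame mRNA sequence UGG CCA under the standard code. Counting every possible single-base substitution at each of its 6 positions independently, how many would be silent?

3

Codon 1 (UGG, Trp): 0 synonymous substitutions.
Codon 2 (CCA, Pro): 3 synonymous substitutions.
Total: 0 + 3 = 3.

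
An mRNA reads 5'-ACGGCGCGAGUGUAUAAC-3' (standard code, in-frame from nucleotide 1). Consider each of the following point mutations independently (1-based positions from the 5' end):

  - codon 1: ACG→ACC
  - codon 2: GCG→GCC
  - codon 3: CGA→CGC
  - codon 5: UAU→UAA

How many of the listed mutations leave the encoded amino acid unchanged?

3

Codon 1: ACG (Thr) → ACC (Thr) — synonymous.
Codon 2: GCG (Ala) → GCC (Ala) — synonymous.
Codon 3: CGA (Arg) → CGC (Arg) — synonymous.
Codon 5: UAU (Tyr) → UAA (Stop) — nonsense.
Synonymous: 3 of 4.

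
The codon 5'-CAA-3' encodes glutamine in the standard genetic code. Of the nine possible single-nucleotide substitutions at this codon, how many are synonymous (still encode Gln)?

1

Position 1: none → 0 synonymous.
Position 2: none → 0 synonymous.
Position 3: CAG → 1 synonymous.
Total: 0 + 0 + 1 = 1.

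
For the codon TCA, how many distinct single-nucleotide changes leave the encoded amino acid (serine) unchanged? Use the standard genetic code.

Position 1: none → 0 synonymous.
Position 2: none → 0 synonymous.
Position 3: TCT, TCC, TCG → 3 synonymous.
Total: 0 + 0 + 3 = 3.

3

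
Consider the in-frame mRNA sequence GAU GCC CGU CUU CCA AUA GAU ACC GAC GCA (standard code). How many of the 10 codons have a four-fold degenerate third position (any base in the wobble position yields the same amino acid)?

Codon 1 GAU (Asp): third position 2-fold.
Codon 2 GCC (Ala): third position 4-fold.
Codon 3 CGU (Arg): third position 4-fold.
Codon 4 CUU (Leu): third position 4-fold.
Codon 5 CCA (Pro): third position 4-fold.
Codon 6 AUA (Ile): third position 3-fold.
Codon 7 GAU (Asp): third position 2-fold.
Codon 8 ACC (Thr): third position 4-fold.
Codon 9 GAC (Asp): third position 2-fold.
Codon 10 GCA (Ala): third position 4-fold.
Four-fold degenerate third positions: 6.

6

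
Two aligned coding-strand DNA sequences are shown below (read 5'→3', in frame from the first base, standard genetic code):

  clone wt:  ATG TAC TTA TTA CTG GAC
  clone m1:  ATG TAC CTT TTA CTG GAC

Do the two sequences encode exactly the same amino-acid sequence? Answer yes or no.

yes

Codon 1: ATG Met / ATG Met — identical.
Codon 2: TAC Tyr / TAC Tyr — identical.
Codon 3: TTA Leu / CTT Leu — synonymous.
Codon 4: TTA Leu / TTA Leu — identical.
Codon 5: CTG Leu / CTG Leu — identical.
Codon 6: GAC Asp / GAC Asp — identical.
Nonsynonymous differences: 0 → same protein.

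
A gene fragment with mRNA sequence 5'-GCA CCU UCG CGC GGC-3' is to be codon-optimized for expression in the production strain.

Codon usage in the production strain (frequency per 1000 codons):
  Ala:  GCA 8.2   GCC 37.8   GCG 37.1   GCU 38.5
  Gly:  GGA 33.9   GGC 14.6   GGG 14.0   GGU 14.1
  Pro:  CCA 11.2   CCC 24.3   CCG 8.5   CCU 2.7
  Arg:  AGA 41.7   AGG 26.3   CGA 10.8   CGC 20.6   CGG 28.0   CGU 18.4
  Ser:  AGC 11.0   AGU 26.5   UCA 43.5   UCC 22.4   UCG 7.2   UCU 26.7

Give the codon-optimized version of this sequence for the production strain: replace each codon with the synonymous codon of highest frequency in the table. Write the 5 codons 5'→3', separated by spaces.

GCU CCC UCA AGA GGA

Codon 1 (Ala): best is GCU at 38.5.
Codon 2 (Pro): best is CCC at 24.3.
Codon 3 (Ser): best is UCA at 43.5.
Codon 4 (Arg): best is AGA at 41.7.
Codon 5 (Gly): best is GGA at 33.9.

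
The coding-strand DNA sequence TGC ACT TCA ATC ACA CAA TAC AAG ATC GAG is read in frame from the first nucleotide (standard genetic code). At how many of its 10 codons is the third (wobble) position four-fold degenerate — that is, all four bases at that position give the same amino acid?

Codon 1 TGC (Cys): third position 2-fold.
Codon 2 ACT (Thr): third position 4-fold.
Codon 3 TCA (Ser): third position 4-fold.
Codon 4 ATC (Ile): third position 3-fold.
Codon 5 ACA (Thr): third position 4-fold.
Codon 6 CAA (Gln): third position 2-fold.
Codon 7 TAC (Tyr): third position 2-fold.
Codon 8 AAG (Lys): third position 2-fold.
Codon 9 ATC (Ile): third position 3-fold.
Codon 10 GAG (Glu): third position 2-fold.
Four-fold degenerate third positions: 3.

3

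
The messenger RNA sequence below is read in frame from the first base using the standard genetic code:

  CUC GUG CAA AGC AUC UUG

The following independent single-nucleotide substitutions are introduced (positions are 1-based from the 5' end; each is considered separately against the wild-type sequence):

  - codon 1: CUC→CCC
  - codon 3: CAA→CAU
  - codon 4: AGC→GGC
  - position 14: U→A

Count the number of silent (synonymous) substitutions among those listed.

0

Codon 1: CUC (Leu) → CCC (Pro) — missense.
Codon 3: CAA (Gln) → CAU (His) — missense.
Codon 4: AGC (Ser) → GGC (Gly) — missense.
Codon 5: AUC (Ile) → AAC (Asn) — missense.
Synonymous: 0 of 4.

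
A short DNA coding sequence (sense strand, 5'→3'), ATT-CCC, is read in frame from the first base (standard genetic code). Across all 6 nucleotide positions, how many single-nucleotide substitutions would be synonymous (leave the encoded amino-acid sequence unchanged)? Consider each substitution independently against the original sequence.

5

Codon 1 (ATT, Ile): 2 synonymous substitutions.
Codon 2 (CCC, Pro): 3 synonymous substitutions.
Total: 2 + 3 = 5.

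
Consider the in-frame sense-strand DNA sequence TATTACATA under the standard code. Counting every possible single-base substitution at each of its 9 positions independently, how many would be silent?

4

Codon 1 (TAT, Tyr): 1 synonymous substitution.
Codon 2 (TAC, Tyr): 1 synonymous substitution.
Codon 3 (ATA, Ile): 2 synonymous substitutions.
Total: 1 + 1 + 2 = 4.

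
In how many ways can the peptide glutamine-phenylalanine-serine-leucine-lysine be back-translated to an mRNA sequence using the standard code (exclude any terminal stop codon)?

Gln: 2 codons.
Phe: 2 codons.
Ser: 6 codons.
Leu: 6 codons.
Lys: 2 codons.
2 × 2 × 6 × 6 × 2 = 288.

288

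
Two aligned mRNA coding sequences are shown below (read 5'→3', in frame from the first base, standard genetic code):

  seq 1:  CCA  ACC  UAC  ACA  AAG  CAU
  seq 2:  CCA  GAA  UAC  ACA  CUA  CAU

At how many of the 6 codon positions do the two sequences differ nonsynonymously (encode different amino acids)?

Codon 1: CCA Pro / CCA Pro — identical.
Codon 2: ACC Thr / GAA Glu — nonsynonymous.
Codon 3: UAC Tyr / UAC Tyr — identical.
Codon 4: ACA Thr / ACA Thr — identical.
Codon 5: AAG Lys / CUA Leu — nonsynonymous.
Codon 6: CAU His / CAU His — identical.
Nonsynonymous differences: 2.

2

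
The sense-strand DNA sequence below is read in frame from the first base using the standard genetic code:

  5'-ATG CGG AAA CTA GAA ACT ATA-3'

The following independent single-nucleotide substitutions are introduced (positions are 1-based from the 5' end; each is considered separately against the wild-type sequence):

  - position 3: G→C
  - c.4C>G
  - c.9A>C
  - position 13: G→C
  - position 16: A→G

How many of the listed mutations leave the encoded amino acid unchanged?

0

Codon 1: ATG (Met) → ATC (Ile) — missense.
Codon 2: CGG (Arg) → GGG (Gly) — missense.
Codon 3: AAA (Lys) → AAC (Asn) — missense.
Codon 5: GAA (Glu) → CAA (Gln) — missense.
Codon 6: ACT (Thr) → GCT (Ala) — missense.
Synonymous: 0 of 5.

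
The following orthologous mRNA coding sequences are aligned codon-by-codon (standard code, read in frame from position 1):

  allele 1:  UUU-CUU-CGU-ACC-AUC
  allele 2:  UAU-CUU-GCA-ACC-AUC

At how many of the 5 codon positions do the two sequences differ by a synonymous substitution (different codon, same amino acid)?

0

Codon 1: UUU Phe / UAU Tyr — nonsynonymous.
Codon 2: CUU Leu / CUU Leu — identical.
Codon 3: CGU Arg / GCA Ala — nonsynonymous.
Codon 4: ACC Thr / ACC Thr — identical.
Codon 5: AUC Ile / AUC Ile — identical.
Synonymous differences: 0.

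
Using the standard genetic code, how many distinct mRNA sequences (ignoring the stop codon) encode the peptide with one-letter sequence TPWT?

Thr: 4 codons.
Pro: 4 codons.
Trp: 1 codon.
Thr: 4 codons.
4 × 4 × 1 × 4 = 64.

64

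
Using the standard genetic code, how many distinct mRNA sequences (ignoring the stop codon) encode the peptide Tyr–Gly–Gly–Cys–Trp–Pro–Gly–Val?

4096

Tyr: 2 codons.
Gly: 4 codons.
Gly: 4 codons.
Cys: 2 codons.
Trp: 1 codon.
Pro: 4 codons.
Gly: 4 codons.
Val: 4 codons.
2 × 4 × 4 × 2 × 1 × 4 × 4 × 4 = 4096.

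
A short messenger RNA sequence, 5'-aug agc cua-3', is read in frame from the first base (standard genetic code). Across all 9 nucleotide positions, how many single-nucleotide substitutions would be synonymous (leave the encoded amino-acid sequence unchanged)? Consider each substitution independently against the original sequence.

Codon 1 (AUG, Met): 0 synonymous substitutions.
Codon 2 (AGC, Ser): 1 synonymous substitution.
Codon 3 (CUA, Leu): 4 synonymous substitutions.
Total: 0 + 1 + 4 = 5.

5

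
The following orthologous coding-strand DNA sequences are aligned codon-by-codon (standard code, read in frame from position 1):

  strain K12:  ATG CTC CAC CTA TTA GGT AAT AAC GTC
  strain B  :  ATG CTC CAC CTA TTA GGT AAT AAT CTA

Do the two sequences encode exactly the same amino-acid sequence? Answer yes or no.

Codon 1: ATG Met / ATG Met — identical.
Codon 2: CTC Leu / CTC Leu — identical.
Codon 3: CAC His / CAC His — identical.
Codon 4: CTA Leu / CTA Leu — identical.
Codon 5: TTA Leu / TTA Leu — identical.
Codon 6: GGT Gly / GGT Gly — identical.
Codon 7: AAT Asn / AAT Asn — identical.
Codon 8: AAC Asn / AAT Asn — synonymous.
Codon 9: GTC Val / CTA Leu — nonsynonymous.
Nonsynonymous differences: 1 → different protein.

no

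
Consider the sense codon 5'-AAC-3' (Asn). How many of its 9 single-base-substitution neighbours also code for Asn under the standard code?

1

Position 1: none → 0 synonymous.
Position 2: none → 0 synonymous.
Position 3: AAT → 1 synonymous.
Total: 0 + 0 + 1 = 1.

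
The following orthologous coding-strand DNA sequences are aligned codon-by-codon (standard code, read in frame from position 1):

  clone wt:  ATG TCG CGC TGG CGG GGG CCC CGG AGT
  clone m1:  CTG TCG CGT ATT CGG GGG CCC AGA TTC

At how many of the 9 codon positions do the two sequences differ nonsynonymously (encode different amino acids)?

3

Codon 1: ATG Met / CTG Leu — nonsynonymous.
Codon 2: TCG Ser / TCG Ser — identical.
Codon 3: CGC Arg / CGT Arg — synonymous.
Codon 4: TGG Trp / ATT Ile — nonsynonymous.
Codon 5: CGG Arg / CGG Arg — identical.
Codon 6: GGG Gly / GGG Gly — identical.
Codon 7: CCC Pro / CCC Pro — identical.
Codon 8: CGG Arg / AGA Arg — synonymous.
Codon 9: AGT Ser / TTC Phe — nonsynonymous.
Nonsynonymous differences: 3.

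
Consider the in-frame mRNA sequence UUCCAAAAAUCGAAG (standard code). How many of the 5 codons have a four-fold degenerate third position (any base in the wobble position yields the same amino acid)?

1

Codon 1 UUC (Phe): third position 2-fold.
Codon 2 CAA (Gln): third position 2-fold.
Codon 3 AAA (Lys): third position 2-fold.
Codon 4 UCG (Ser): third position 4-fold.
Codon 5 AAG (Lys): third position 2-fold.
Four-fold degenerate third positions: 1.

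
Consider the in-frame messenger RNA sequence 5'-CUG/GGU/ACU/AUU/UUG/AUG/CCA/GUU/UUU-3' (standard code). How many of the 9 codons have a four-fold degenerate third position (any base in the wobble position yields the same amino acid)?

5

Codon 1 CUG (Leu): third position 4-fold.
Codon 2 GGU (Gly): third position 4-fold.
Codon 3 ACU (Thr): third position 4-fold.
Codon 4 AUU (Ile): third position 3-fold.
Codon 5 UUG (Leu): third position 2-fold.
Codon 6 AUG (Met): third position 1-fold.
Codon 7 CCA (Pro): third position 4-fold.
Codon 8 GUU (Val): third position 4-fold.
Codon 9 UUU (Phe): third position 2-fold.
Four-fold degenerate third positions: 5.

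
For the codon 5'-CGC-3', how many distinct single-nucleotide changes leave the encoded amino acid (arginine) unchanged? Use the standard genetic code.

3

Position 1: none → 0 synonymous.
Position 2: none → 0 synonymous.
Position 3: CGU, CGA, CGG → 3 synonymous.
Total: 0 + 0 + 3 = 3.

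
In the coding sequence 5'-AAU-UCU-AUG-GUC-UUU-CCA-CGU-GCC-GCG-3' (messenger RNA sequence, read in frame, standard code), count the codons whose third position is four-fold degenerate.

6

Codon 1 AAU (Asn): third position 2-fold.
Codon 2 UCU (Ser): third position 4-fold.
Codon 3 AUG (Met): third position 1-fold.
Codon 4 GUC (Val): third position 4-fold.
Codon 5 UUU (Phe): third position 2-fold.
Codon 6 CCA (Pro): third position 4-fold.
Codon 7 CGU (Arg): third position 4-fold.
Codon 8 GCC (Ala): third position 4-fold.
Codon 9 GCG (Ala): third position 4-fold.
Four-fold degenerate third positions: 6.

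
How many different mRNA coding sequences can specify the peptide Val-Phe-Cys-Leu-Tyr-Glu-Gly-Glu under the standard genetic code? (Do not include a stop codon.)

Val: 4 codons.
Phe: 2 codons.
Cys: 2 codons.
Leu: 6 codons.
Tyr: 2 codons.
Glu: 2 codons.
Gly: 4 codons.
Glu: 2 codons.
4 × 2 × 2 × 6 × 2 × 2 × 4 × 2 = 3072.

3072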